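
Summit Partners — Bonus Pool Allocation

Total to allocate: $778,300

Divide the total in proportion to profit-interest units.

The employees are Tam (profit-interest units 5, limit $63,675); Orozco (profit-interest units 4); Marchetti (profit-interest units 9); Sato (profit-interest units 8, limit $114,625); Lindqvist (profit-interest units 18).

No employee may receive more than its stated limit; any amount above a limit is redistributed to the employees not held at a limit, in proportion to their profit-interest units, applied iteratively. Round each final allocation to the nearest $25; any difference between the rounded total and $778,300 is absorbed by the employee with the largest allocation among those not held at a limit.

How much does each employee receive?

Combined profit-interest units = 44.
Proportional shares (ignoring caps): Tam 88,443.18; Orozco 70,754.55; Marchetti 159,197.73; Sato 141,509.09; Lindqvist 318,395.45.
Held at cap: Tam ($63,675), Sato ($114,625); balance $600,000 reallocated over remaining profit-interest units 31.
Shares after redistribution: Orozco 77,419.35 → $77,425; Marchetti 174,193.55 → $174,200; Lindqvist 348,387.10 → $348,375.

Tam: $63,675 | Orozco: $77,425 | Marchetti: $174,200 | Sato: $114,625 | Lindqvist: $348,375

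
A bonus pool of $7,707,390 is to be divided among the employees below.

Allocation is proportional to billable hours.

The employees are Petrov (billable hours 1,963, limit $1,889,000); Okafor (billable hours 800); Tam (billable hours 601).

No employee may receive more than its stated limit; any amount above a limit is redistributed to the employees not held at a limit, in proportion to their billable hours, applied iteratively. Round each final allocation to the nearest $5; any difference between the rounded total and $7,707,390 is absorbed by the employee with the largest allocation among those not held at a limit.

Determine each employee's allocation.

Petrov: $1,889,000; Okafor: $3,322,420; Tam: $2,495,970

Sum of billable hours: 3,364.
Proportional shares (ignoring caps): Petrov 4,497,504.93; Okafor 1,832,910.82; Tam 1,376,974.25.
Cap binds for Petrov ($1,889,000); residual $5,818,390 reallocated over remaining billable hours 1,401.
Redistributed shares: Okafor 3,322,421.13 → $3,322,420; Tam 2,495,968.87 → $2,495,970.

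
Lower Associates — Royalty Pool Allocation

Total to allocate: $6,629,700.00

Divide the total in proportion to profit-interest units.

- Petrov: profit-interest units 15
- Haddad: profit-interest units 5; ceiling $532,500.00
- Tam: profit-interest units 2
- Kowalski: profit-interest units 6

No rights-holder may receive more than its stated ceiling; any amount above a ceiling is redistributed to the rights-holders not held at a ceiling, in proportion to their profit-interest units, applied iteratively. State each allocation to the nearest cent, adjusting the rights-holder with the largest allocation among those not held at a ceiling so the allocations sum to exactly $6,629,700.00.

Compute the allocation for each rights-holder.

Total profit-interest units = 28.
Unconstrained shares: Petrov 3,551,625.0000; Haddad 1,183,875.0000; Tam 473,550.0000; Kowalski 1,420,650.0000.
Held at cap: Haddad ($532,500.00); residual $6,097,200.00 reallocated over remaining profit-interest units 23.
Shares after redistribution: Petrov 3,976,434.7826 → $3,976,434.78; Tam 530,191.3043 → $530,191.30; Kowalski 1,590,573.9130 → $1,590,573.91.
Rounding difference +$0.01 applied to Petrov → $3,976,434.79.

Petrov: $3,976,434.79 · Haddad: $532,500.00 · Tam: $530,191.30 · Kowalski: $1,590,573.91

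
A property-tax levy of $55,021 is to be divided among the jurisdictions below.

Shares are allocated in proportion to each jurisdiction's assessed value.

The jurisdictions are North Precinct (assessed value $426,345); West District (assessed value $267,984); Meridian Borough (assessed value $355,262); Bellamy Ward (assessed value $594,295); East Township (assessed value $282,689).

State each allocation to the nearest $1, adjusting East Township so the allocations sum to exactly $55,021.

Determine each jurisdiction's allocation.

North Precinct: $12,176 · West District: $7,653 · Meridian Borough: $10,146 · Bellamy Ward: $16,972 · East Township: $8,074

Total assessed value = 1,926,575.
Proportional shares: North Precinct 426,345/1,926,575 × $55,021 = 12,175.97; West District 267,984/1,926,575 × $55,021 = 7,653.35; Meridian Borough 355,262/1,926,575 × $55,021 = 10,145.92; Bellamy Ward 594,295/1,926,575 × $55,021 = 16,972.45; East Township 282,689/1,926,575 × $55,021 = 8,073.31.
After rounding ($1): North Precinct $12,176; West District $7,653; Meridian Borough $10,146; Bellamy Ward $16,972; East Township $8,073. Sum = $55,020.
Difference $55,021 − $55,020 = +$1 applied to East Township: East Township becomes $8,074.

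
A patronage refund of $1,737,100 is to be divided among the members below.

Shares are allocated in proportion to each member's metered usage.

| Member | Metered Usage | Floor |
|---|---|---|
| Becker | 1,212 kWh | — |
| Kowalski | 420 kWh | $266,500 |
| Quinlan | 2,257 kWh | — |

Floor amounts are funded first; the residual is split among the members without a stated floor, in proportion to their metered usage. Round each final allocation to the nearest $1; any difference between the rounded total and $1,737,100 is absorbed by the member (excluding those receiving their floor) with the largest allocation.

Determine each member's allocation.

Becker: $513,799 · Kowalski: $266,500 · Quinlan: $956,801

Guaranteed amounts: Kowalski $266,500. Remaining pool $1,470,600.
Remaining pool split over remaining metered usage 3,469: Becker 513,798.56 → $513,799; Quinlan 956,801.44 → $956,801.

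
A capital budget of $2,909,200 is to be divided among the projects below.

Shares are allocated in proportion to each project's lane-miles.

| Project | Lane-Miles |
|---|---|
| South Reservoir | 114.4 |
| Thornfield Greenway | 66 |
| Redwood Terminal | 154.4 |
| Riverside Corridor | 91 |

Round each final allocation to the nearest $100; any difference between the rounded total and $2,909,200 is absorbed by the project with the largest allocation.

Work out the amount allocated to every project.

South Reservoir: $781,600; Thornfield Greenway: $450,900; Redwood Terminal: $1,055,000; Riverside Corridor: $621,700

Sum of lane-miles: 425.8.
Raw shares: South Reservoir 114.4/425.8 × $2,909,200 = 781,616.91; Thornfield Greenway 66/425.8 × $2,909,200 = 450,932.83; Redwood Terminal 154.4/425.8 × $2,909,200 = 1,054,909.53; Riverside Corridor 91/425.8 × $2,909,200 = 621,740.72.
After rounding ($100): South Reservoir $781,600; Thornfield Greenway $450,900; Redwood Terminal $1,054,900; Riverside Corridor $621,700. Sum = $2,909,100.
Difference $2,909,200 − $2,909,100 = +$100 applied to largest allocation (Redwood Terminal): Redwood Terminal becomes $1,055,000.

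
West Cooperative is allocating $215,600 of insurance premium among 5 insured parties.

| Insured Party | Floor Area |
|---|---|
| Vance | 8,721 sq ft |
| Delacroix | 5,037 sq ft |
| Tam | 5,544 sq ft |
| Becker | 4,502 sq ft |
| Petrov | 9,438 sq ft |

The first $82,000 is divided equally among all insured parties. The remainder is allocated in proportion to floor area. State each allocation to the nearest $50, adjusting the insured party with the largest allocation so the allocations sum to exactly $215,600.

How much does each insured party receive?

First tranche $82,000 split equally: $16,400 each.
Remainder $133,600 by floor area (total 33,242): Vance 35,049.80 → $35,050; Delacroix 20,243.76 → $20,250; Tam 22,281.40 → $22,300; Becker 18,093.59 → $18,100; Petrov 37,931.44 → $37,950.
Rounding difference −$50 on remainder applied to Petrov.
Totals: Vance $16,400 + $35,050 = $51,450; Delacroix $16,400 + $20,250 = $36,650; Tam $16,400 + $22,300 = $38,700; Becker $16,400 + $18,100 = $34,500; Petrov $16,400 + $37,900 = $54,300.

Vance: $51,450 | Delacroix: $36,650 | Tam: $38,700 | Becker: $34,500 | Petrov: $54,300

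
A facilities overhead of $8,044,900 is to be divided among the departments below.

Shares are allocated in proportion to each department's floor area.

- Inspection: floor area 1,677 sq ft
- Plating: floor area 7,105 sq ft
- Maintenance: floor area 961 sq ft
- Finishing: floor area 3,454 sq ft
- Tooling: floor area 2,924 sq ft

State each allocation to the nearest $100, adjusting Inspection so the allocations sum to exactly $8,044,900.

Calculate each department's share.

Combined floor area = 16,121.
Raw shares: Inspection 1,677/16,121 × $8,044,900 = 836,877.20; Plating 7,105/16,121 × $8,044,900 = 3,545,624.62; Maintenance 961/16,121 × $8,044,900 = 479,570.06; Finishing 3,454/16,121 × $8,044,900 = 1,723,657.63; Tooling 2,924/16,121 × $8,044,900 = 1,459,170.50.
At nearest $100: Inspection $836,900; Plating $3,545,600; Maintenance $479,600; Finishing $1,723,700; Tooling $1,459,200. Sum = $8,045,000.
Difference $8,044,900 − $8,045,000 = −$100 applied to Inspection: Inspection becomes $836,800.

Inspection: $836,800 | Plating: $3,545,600 | Maintenance: $479,600 | Finishing: $1,723,700 | Tooling: $1,459,200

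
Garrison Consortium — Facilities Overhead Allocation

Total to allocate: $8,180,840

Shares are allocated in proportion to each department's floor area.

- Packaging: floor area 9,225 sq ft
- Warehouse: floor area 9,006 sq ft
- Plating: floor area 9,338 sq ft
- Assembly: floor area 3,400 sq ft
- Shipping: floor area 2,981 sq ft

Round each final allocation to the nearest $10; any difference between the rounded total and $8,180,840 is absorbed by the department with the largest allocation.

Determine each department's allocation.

Packaging: $2,222,920 · Warehouse: $2,170,150 · Plating: $2,250,160 · Assembly: $819,290 · Shipping: $718,320

Sum of floor area: 33,950.
Pro-rata amounts: Packaging 9,225/33,950 × $8,180,840 = 2,222,923.39; Warehouse 9,006/33,950 × $8,180,840 = 2,170,151.55; Plating 9,338/33,950 × $8,180,840 = 2,250,152.69; Assembly 3,400/33,950 × $8,180,840 = 819,288.84; Shipping 2,981/33,950 × $8,180,840 = 718,323.54.
After rounding ($10): Packaging $2,222,920; Warehouse $2,170,150; Plating $2,250,150; Assembly $819,290; Shipping $718,320. Sum = $8,180,830.
Difference $8,180,840 − $8,180,830 = +$10 applied to largest allocation (Plating): Plating becomes $2,250,160.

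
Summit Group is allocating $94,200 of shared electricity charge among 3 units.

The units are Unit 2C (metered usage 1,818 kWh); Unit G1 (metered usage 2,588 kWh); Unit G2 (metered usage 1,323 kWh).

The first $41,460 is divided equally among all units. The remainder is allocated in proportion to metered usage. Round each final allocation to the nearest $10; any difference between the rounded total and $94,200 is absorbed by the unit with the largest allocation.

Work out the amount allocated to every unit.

First tranche $41,460 split equally: $13,820 each.
Remainder $52,740 by metered usage (total 5,729): Unit 2C 16,736.14 → $16,740; Unit G1 23,824.60 → $23,820; Unit G2 12,179.27 → $12,180.
Totals: Unit 2C $13,820 + $16,740 = $30,560; Unit G1 $13,820 + $23,820 = $37,640; Unit G2 $13,820 + $12,180 = $26,000.

Unit 2C: $30,560 | Unit G1: $37,640 | Unit G2: $26,000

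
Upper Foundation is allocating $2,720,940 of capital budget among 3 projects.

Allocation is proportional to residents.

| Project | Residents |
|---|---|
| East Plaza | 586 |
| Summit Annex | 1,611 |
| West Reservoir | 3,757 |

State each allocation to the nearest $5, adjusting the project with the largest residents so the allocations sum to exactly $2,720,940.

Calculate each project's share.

East Plaza: $267,800 | Summit Annex: $736,215 | West Reservoir: $1,716,925

Sum of residents: 586 + 1,611 + 3,757 = 5,954.
Pro-rata amounts: East Plaza 267,798.26; Summit Annex 736,216.72; West Reservoir 1,716,925.02.
At nearest $5: East Plaza $267,800; Summit Annex $736,215; West Reservoir $1,716,925. Sum = $2,720,940.
Rounded total matches; no reconciliation needed.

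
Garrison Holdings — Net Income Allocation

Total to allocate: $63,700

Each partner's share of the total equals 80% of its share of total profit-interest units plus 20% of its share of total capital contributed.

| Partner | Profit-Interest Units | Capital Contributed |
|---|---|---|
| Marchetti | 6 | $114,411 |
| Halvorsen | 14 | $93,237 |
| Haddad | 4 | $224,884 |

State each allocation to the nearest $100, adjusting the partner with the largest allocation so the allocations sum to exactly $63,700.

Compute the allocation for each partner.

Profit-interest units total 24; capital contributed total 432,532.
Combined weights (80% profit-interest units + 20% capital contributed): Marchetti 0.2529; Halvorsen 0.5098; Haddad 0.2373.
Raw shares: Marchetti 16,109.92; Halvorsen 32,472.91; Haddad 15,117.17.
Rounded to nearest $100: Marchetti $16,100; Halvorsen $32,500; Haddad $15,100. Sum = $63,700.
Sum already equals the total — no adjustment.

Marchetti: $16,100; Halvorsen: $32,500; Haddad: $15,100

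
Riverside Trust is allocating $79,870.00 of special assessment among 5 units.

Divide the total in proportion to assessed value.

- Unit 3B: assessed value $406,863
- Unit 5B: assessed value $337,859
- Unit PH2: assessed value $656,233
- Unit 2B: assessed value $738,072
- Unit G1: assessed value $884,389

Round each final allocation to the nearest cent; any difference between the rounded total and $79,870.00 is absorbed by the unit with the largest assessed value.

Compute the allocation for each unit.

Unit 3B: $10,748.16 | Unit 5B: $8,925.27 | Unit PH2: $17,335.80 | Unit 2B: $19,497.75 | Unit G1: $23,363.02

Total assessed value = 406,863 + 337,859 + 656,233 + 738,072 + 884,389 = 3,023,416.
Raw shares: Unit 3B 10,748.1563; Unit 5B 8,925.2681; Unit PH2 17,335.7982; Unit 2B 19,497.7504; Unit G1 23,363.0269.
After rounding (cent): Unit 3B $10,748.16; Unit 5B $8,925.27; Unit PH2 $17,335.80; Unit 2B $19,497.75; Unit G1 $23,363.03. Sum = $79,870.01.
Difference $79,870.00 − $79,870.01 = −$0.01 applied to largest assessed value (Unit G1): Unit G1 becomes $23,363.02.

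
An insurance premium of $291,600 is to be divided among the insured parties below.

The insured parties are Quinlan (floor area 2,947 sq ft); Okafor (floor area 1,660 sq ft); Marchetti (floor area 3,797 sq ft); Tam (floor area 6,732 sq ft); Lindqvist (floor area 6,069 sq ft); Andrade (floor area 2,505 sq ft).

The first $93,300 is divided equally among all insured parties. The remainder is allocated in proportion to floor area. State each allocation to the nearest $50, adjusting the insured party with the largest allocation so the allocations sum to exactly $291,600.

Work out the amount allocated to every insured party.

$93,300 shared equally gives $15,550 per insured party.
Remainder $198,300 by floor area (total 23,710): Quinlan 24,647.41 → $24,650; Okafor 13,883.51 → $13,900; Marchetti 31,756.44 → $31,750; Tam 56,303.48 → $56,300; Lindqvist 50,758.44 → $50,750; Andrade 20,950.72 → $20,950.
Totals: Quinlan $15,550 + $24,650 = $40,200; Okafor $15,550 + $13,900 = $29,450; Marchetti $15,550 + $31,750 = $47,300; Tam $15,550 + $56,300 = $71,850; Lindqvist $15,550 + $50,750 = $66,300; Andrade $15,550 + $20,950 = $36,500.

Quinlan: $40,200 · Okafor: $29,450 · Marchetti: $47,300 · Tam: $71,850 · Lindqvist: $66,300 · Andrade: $36,500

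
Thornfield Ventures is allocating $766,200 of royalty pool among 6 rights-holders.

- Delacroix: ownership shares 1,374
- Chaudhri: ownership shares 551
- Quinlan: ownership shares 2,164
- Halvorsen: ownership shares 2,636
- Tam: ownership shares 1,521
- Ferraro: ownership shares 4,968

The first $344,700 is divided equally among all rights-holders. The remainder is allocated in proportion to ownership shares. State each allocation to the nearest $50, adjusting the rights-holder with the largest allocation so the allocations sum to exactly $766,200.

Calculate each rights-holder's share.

$344,700 shared equally gives $57,450 per rights-holder.
Remainder $421,500 by ownership shares (total 13,214): Delacroix 43,827.83 → $43,850; Chaudhri 17,575.79 → $17,600; Quinlan 69,027.24 → $69,050; Halvorsen 84,083.09 → $84,100; Tam 48,516.84 → $48,500; Ferraro 158,469.20 → $158,450.
Rounding difference −$50 on remainder applied to Ferraro.
Totals: Delacroix $57,450 + $43,850 = $101,300; Chaudhri $57,450 + $17,600 = $75,050; Quinlan $57,450 + $69,050 = $126,500; Halvorsen $57,450 + $84,100 = $141,550; Tam $57,450 + $48,500 = $105,950; Ferraro $57,450 + $158,400 = $215,850.

Delacroix: $101,300 | Chaudhri: $75,050 | Quinlan: $126,500 | Halvorsen: $141,550 | Tam: $105,950 | Ferraro: $215,850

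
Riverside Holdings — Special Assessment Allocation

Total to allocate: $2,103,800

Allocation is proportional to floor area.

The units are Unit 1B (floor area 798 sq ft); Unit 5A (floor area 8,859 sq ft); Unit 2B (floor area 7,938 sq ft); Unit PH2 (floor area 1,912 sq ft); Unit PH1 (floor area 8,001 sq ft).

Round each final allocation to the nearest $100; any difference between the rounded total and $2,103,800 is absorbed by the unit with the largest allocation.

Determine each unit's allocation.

Floor area total: 27,508.
Unrounded shares: Unit 1B 798/27,508 × $2,103,800 = 61,030.70; Unit 5A 8,859/27,508 × $2,103,800 = 677,532.51; Unit 2B 7,938/27,508 × $2,103,800 = 607,094.82; Unit PH2 1,912/27,508 × $2,103,800 = 146,228.94; Unit PH1 8,001/27,508 × $2,103,800 = 611,913.04.
After rounding ($100): Unit 1B $61,000; Unit 5A $677,500; Unit 2B $607,100; Unit PH2 $146,200; Unit PH1 $611,900. Sum = $2,103,700.
Difference $2,103,800 − $2,103,700 = +$100 applied to largest allocation (Unit 5A): Unit 5A becomes $677,600.

Unit 1B: $61,000 | Unit 5A: $677,600 | Unit 2B: $607,100 | Unit PH2: $146,200 | Unit PH1: $611,900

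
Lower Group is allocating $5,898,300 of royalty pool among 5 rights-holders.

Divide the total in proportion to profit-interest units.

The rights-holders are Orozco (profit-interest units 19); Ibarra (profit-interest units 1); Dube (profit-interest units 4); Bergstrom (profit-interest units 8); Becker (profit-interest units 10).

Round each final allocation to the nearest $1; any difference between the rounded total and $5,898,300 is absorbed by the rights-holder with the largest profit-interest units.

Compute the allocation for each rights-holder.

Orozco: $2,668,278; Ibarra: $140,436; Dube: $561,743; Bergstrom: $1,123,486; Becker: $1,404,357

Total profit-interest units = 42.
Unrounded shares: Orozco 19/42 × $5,898,300 = 2,668,278.57; Ibarra 1/42 × $5,898,300 = 140,435.71; Dube 4/42 × $5,898,300 = 561,742.86; Bergstrom 8/42 × $5,898,300 = 1,123,485.71; Becker 10/42 × $5,898,300 = 1,404,357.14.
At nearest $1: Orozco $2,668,279; Ibarra $140,436; Dube $561,743; Bergstrom $1,123,486; Becker $1,404,357. Sum = $5,898,301.
Difference $5,898,300 − $5,898,301 = −$1 applied to largest profit-interest units (Orozco): Orozco becomes $2,668,278.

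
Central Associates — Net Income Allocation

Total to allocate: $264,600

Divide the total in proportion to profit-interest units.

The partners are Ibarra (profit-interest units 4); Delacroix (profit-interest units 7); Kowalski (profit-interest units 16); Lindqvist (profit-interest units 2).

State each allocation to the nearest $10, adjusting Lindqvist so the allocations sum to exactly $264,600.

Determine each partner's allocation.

Profit-interest units total: 29.
Raw shares: Ibarra 4/29 × $264,600 = 36,496.55; Delacroix 7/29 × $264,600 = 63,868.97; Kowalski 16/29 × $264,600 = 145,986.21; Lindqvist 2/29 × $264,600 = 18,248.28.
At nearest $10: Ibarra $36,500; Delacroix $63,870; Kowalski $145,990; Lindqvist $18,250. Sum = $264,610.
Difference $264,600 − $264,610 = −$10 applied to Lindqvist: Lindqvist becomes $18,240.

Ibarra: $36,500; Delacroix: $63,870; Kowalski: $145,990; Lindqvist: $18,240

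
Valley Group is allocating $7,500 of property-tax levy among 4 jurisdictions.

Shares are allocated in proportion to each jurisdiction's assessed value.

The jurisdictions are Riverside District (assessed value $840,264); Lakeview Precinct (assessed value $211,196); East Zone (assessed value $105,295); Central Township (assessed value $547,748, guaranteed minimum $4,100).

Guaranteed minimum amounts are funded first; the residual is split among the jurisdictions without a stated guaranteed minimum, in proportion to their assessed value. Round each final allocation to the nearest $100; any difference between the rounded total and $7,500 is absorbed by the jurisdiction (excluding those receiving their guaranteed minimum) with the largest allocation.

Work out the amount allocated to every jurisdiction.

Riverside District: $2,500; Lakeview Precinct: $600; East Zone: $300; Central Township: $4,100

Fund the minimums — Central Township $4,100. Balance $3,400.
Balance split over remaining assessed value 1,156,755: Riverside District 2,469.75 → $2,500; Lakeview Precinct 620.76 → $600; East Zone 309.49 → $300.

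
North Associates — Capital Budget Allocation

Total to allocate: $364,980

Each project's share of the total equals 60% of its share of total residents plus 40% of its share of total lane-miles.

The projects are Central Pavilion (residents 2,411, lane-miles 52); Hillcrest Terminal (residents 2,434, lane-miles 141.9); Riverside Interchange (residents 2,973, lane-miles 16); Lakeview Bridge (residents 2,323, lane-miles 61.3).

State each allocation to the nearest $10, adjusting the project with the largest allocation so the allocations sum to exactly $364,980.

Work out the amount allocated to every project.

Totals — residents 10,141, lane-miles 271.2.
Combined weights (60% residents + 40% lane-miles): Central Pavilion 0.2193; Hillcrest Terminal 0.3533; Riverside Interchange 0.1995; Lakeview Bridge 0.2279.
Proportional shares: Central Pavilion 80,056.47; Hillcrest Terminal 128,947.98; Riverside Interchange 72,813.01; Lakeview Bridge 83,162.53.
After rounding ($10): Central Pavilion $80,060; Hillcrest Terminal $128,950; Riverside Interchange $72,810; Lakeview Bridge $83,160. Sum = $364,980.
Sum already equals the total — no adjustment.

Central Pavilion: $80,060 | Hillcrest Terminal: $128,950 | Riverside Interchange: $72,810 | Lakeview Bridge: $83,160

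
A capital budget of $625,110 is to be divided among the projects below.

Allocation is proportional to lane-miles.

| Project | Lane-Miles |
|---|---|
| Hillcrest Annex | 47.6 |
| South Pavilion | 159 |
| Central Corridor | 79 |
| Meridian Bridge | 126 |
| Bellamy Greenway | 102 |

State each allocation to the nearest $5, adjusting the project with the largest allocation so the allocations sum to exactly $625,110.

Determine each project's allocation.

Hillcrest Annex: $57,935 | South Pavilion: $193,525 | Central Corridor: $96,150 | Meridian Bridge: $153,355 | Bellamy Greenway: $124,145

Lane-miles total: 513.6.
Pro-rata amounts: Hillcrest Annex 47.6/513.6 × $625,110 = 57,934.65; South Pavilion 159/513.6 × $625,110 = 193,521.20; Central Corridor 79/513.6 × $625,110 = 96,152.04; Meridian Bridge 126/513.6 × $625,110 = 153,356.43; Bellamy Greenway 102/513.6 × $625,110 = 124,145.68.
At nearest $5: Hillcrest Annex $57,935; South Pavilion $193,520; Central Corridor $96,150; Meridian Bridge $153,355; Bellamy Greenway $124,145. Sum = $625,105.
Difference $625,110 − $625,105 = +$5 applied to largest allocation (South Pavilion): South Pavilion becomes $193,525.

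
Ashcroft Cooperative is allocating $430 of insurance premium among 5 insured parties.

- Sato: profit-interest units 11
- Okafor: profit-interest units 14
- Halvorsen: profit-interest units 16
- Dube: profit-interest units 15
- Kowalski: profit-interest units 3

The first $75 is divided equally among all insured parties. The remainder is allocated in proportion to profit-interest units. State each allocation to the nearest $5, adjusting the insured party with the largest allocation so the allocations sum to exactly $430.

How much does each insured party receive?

First tranche $75 split equally: $15 each.
Remainder $355 by profit-interest units (total 59): Sato 66.19 → $65; Okafor 84.24 → $85; Halvorsen 96.27 → $95; Dube 90.25 → $90; Kowalski 18.05 → $20.
Totals: Sato $15 + $65 = $80; Okafor $15 + $85 = $100; Halvorsen $15 + $95 = $110; Dube $15 + $90 = $105; Kowalski $15 + $20 = $35.

Sato: $80 | Okafor: $100 | Halvorsen: $110 | Dube: $105 | Kowalski: $35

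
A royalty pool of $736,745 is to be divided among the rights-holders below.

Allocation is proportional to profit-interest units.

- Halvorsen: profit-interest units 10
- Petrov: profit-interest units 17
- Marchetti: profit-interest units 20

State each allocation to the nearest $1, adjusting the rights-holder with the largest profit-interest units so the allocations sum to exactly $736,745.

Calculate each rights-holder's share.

Sum of profit-interest units: 10 + 17 + 20 = 47.
Unrounded shares: Halvorsen 156,754.26; Petrov 266,482.23; Marchetti 313,508.51.
After rounding ($1): Halvorsen $156,754; Petrov $266,482; Marchetti $313,509. Sum = $736,745.
Sum already equals the total — no adjustment.

Halvorsen: $156,754; Petrov: $266,482; Marchetti: $313,509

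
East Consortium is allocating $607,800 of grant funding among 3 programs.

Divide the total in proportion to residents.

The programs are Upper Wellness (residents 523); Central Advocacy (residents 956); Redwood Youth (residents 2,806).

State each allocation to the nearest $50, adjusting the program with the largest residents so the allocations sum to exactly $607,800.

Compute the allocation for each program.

Total residents = 523 + 956 + 2,806 = 4,285.
Raw shares: Upper Wellness 74,184.22; Central Advocacy 135,602.52; Redwood Youth 398,013.26.
Rounded to nearest $50: Upper Wellness $74,200; Central Advocacy $135,600; Redwood Youth $398,000. Sum = $607,800.
No rounding difference to absorb.

Upper Wellness: $74,200 · Central Advocacy: $135,600 · Redwood Youth: $398,000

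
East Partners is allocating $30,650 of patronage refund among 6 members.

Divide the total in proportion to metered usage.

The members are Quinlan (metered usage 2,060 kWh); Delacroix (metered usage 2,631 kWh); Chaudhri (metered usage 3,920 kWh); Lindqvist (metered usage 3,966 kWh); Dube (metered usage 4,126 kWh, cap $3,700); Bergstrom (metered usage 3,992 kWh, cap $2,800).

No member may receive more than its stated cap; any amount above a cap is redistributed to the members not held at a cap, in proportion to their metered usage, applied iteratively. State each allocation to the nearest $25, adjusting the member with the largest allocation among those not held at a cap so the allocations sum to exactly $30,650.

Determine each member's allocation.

Quinlan: $3,950 | Delacroix: $5,050 | Chaudhri: $7,525 | Lindqvist: $7,625 | Dube: $3,700 | Bergstrom: $2,800

Metered usage total: 20,695.
Pro-rata shares before constraints: Quinlan 3,050.93; Delacroix 3,896.60; Chaudhri 5,805.65; Lindqvist 5,873.78; Dube 6,110.75; Bergstrom 5,912.29.
Held at cap: Dube ($3,700), Bergstrom ($2,800); remaining pool $24,150 reallocated over remaining metered usage 12,577.
Remaining shares: Quinlan 3,955.55 → $3,950; Delacroix 5,051.97 → $5,050; Chaudhri 7,527.07 → $7,525; Lindqvist 7,615.40 → $7,625.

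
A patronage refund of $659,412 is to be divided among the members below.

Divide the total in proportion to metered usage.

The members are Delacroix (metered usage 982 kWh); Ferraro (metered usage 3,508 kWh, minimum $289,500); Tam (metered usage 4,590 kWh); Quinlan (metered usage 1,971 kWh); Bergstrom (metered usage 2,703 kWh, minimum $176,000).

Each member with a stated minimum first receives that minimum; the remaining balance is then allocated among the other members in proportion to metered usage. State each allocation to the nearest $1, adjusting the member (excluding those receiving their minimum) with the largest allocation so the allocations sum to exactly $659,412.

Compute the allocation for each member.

Delacroix: $25,245 · Ferraro: $289,500 · Tam: $117,997 · Quinlan: $50,670 · Bergstrom: $176,000

Fund the minimums — Ferraro $289,500; Bergstrom $176,000. Balance $193,912.
Balance split over remaining metered usage 7,543: Delacroix 25,244.81 → $25,245; Tam 117,997.62 → $117,998; Quinlan 50,669.57 → $50,670.
Rounding difference −$1 applied to Tam → $117,997.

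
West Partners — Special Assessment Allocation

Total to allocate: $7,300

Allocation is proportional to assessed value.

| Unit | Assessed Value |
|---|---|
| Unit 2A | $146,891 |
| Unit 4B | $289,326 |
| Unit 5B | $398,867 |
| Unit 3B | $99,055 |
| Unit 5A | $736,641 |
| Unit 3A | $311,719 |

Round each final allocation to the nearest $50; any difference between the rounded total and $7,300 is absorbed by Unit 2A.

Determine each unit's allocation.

Sum of assessed value: 1,982,499.
Unrounded shares: Unit 2A 146,891/1,982,499 × $7,300 = 540.89; Unit 4B 289,326/1,982,499 × $7,300 = 1,065.36; Unit 5B 398,867/1,982,499 × $7,300 = 1,468.72; Unit 3B 99,055/1,982,499 × $7,300 = 364.74; Unit 5A 736,641/1,982,499 × $7,300 = 2,712.48; Unit 3A 311,719/1,982,499 × $7,300 = 1,147.82.
Rounded to nearest $50: Unit 2A $550; Unit 4B $1,050; Unit 5B $1,450; Unit 3B $350; Unit 5A $2,700; Unit 3A $1,150. Sum = $7,250.
Difference $7,300 − $7,250 = +$50 applied to Unit 2A: Unit 2A becomes $600.

Unit 2A: $600; Unit 4B: $1,050; Unit 5B: $1,450; Unit 3B: $350; Unit 5A: $2,700; Unit 3A: $1,150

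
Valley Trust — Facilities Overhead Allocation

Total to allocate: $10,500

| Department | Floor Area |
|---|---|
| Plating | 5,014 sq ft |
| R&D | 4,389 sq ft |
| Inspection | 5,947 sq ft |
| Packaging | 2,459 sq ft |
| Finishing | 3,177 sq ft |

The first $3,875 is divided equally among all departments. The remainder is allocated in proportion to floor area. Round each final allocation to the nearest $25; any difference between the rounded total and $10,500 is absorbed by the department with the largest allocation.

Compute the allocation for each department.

Equal tier: $3,875 ÷ 5 = $775 apiece.
Remainder $6,625 by floor area (total 20,986): Plating 1,582.85 → $1,575; R&D 1,385.55 → $1,375; Inspection 1,877.39 → $1,875; Packaging 776.27 → $775; Finishing 1,002.94 → $1,000.
Rounding difference +$25 on remainder applied to Inspection.
Totals: Plating $775 + $1,575 = $2,350; R&D $775 + $1,375 = $2,150; Inspection $775 + $1,900 = $2,675; Packaging $775 + $775 = $1,550; Finishing $775 + $1,000 = $1,775.

Plating: $2,350 · R&D: $2,150 · Inspection: $2,675 · Packaging: $1,550 · Finishing: $1,775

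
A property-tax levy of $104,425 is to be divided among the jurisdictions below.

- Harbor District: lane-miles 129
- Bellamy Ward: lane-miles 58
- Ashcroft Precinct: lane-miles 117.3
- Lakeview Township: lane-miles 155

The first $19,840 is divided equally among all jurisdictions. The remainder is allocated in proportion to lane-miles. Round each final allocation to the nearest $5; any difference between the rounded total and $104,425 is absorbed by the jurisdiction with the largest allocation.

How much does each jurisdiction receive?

First tranche $19,840 split equally: $4,960 each.
Remainder $84,585 by lane-miles (total 459.3): Harbor District 23,756.73 → $23,755; Bellamy Ward 10,681.32 → $10,680; Ashcroft Precinct 21,602.05 → $21,600; Lakeview Township 28,544.91 → $28,545.
Rounding difference +$5 on remainder applied to Lakeview Township.
Totals: Harbor District $4,960 + $23,755 = $28,715; Bellamy Ward $4,960 + $10,680 = $15,640; Ashcroft Precinct $4,960 + $21,600 = $26,560; Lakeview Township $4,960 + $28,550 = $33,510.

Harbor District: $28,715 | Bellamy Ward: $15,640 | Ashcroft Precinct: $26,560 | Lakeview Township: $33,510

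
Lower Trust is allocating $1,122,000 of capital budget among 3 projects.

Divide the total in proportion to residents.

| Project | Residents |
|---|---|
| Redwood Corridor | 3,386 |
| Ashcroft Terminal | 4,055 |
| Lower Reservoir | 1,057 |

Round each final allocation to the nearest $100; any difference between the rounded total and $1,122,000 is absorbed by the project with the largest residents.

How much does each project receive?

Redwood Corridor: $447,100 · Ashcroft Terminal: $535,300 · Lower Reservoir: $139,600

Total residents = 8,498.
Pro-rata amounts: Redwood Corridor 3,386/8,498 × $1,122,000 = 447,057.19; Ashcroft Terminal 4,055/8,498 × $1,122,000 = 535,385.97; Lower Reservoir 1,057/8,498 × $1,122,000 = 139,556.84.
Rounded to nearest $100: Redwood Corridor $447,100; Ashcroft Terminal $535,400; Lower Reservoir $139,600. Sum = $1,122,100.
Difference $1,122,000 − $1,122,100 = −$100 applied to largest residents (Ashcroft Terminal): Ashcroft Terminal becomes $535,300.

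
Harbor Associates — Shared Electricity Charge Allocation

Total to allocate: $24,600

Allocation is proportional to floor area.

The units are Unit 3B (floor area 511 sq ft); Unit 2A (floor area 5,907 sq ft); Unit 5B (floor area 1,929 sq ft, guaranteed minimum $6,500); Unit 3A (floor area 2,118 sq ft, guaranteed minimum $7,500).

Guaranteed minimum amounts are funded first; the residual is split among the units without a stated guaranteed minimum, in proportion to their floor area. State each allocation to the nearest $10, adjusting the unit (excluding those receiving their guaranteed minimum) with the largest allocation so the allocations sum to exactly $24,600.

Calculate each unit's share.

Fund the minimums — Unit 5B $6,500; Unit 3A $7,500. Remaining pool $10,600.
Remaining pool split over remaining floor area 6,418: Unit 3B 843.97 → $840; Unit 2A 9,756.03 → $9,760.

Unit 3B: $840 · Unit 2A: $9,760 · Unit 5B: $6,500 · Unit 3A: $7,500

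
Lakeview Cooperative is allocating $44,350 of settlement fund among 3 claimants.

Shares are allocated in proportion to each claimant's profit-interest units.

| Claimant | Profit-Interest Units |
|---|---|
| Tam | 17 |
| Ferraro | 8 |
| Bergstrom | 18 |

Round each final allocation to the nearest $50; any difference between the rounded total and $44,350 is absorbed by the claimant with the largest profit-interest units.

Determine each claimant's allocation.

Tam: $17,550; Ferraro: $8,250; Bergstrom: $18,550

Sum of profit-interest units: 17 + 8 + 18 = 43.
Pro-rata amounts: Tam 17,533.72; Ferraro 8,251.16; Bergstrom 18,565.12.
At nearest $50: Tam $17,550; Ferraro $8,250; Bergstrom $18,550. Sum = $44,350.
Rounded total matches; no reconciliation needed.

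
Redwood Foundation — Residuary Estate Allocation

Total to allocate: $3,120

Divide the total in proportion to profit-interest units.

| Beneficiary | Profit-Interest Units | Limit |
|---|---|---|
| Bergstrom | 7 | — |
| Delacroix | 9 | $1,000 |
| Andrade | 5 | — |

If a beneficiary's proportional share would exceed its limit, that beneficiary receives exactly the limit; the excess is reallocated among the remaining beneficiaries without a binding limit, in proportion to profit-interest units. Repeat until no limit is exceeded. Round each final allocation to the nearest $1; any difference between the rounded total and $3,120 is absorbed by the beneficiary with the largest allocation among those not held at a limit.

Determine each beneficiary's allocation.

Total profit-interest units = 21.
Pro-rata shares before constraints: Bergstrom 1,040.00; Delacroix 1,337.14; Andrade 742.86.
Held at cap: Delacroix ($1,000); remaining pool $2,120 reallocated over remaining profit-interest units 12.
Redistributed shares: Bergstrom 1,236.67 → $1,237; Andrade 883.33 → $883.

Bergstrom: $1,237 | Delacroix: $1,000 | Andrade: $883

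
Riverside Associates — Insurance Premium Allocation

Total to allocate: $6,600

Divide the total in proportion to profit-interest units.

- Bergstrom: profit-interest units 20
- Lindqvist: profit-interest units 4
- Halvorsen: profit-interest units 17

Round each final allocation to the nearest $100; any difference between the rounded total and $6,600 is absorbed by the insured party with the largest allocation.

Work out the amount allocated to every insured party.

Bergstrom: $3,300 · Lindqvist: $600 · Halvorsen: $2,700

Sum of profit-interest units: 41.
Proportional shares: Bergstrom 20/41 × $6,600 = 3,219.51; Lindqvist 4/41 × $6,600 = 643.90; Halvorsen 17/41 × $6,600 = 2,736.59.
Rounded to nearest $100: Bergstrom $3,200; Lindqvist $600; Halvorsen $2,700. Sum = $6,500.
Difference $6,600 − $6,500 = +$100 applied to largest allocation (Bergstrom): Bergstrom becomes $3,300.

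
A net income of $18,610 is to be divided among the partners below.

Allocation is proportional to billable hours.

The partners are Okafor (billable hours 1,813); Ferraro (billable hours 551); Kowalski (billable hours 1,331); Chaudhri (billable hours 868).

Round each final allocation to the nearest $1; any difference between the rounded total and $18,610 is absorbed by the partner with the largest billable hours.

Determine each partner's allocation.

Okafor: $7,395 · Ferraro: $2,247 · Kowalski: $5,428 · Chaudhri: $3,540

Total billable hours = 4,563.
Proportional shares: Okafor 1,813/4,563 × $18,610 = 7,394.24; Ferraro 551/4,563 × $18,610 = 2,247.23; Kowalski 1,331/4,563 × $18,610 = 5,428.43; Chaudhri 868/4,563 × $18,610 = 3,540.10.
Rounded to nearest $1: Okafor $7,394; Ferraro $2,247; Kowalski $5,428; Chaudhri $3,540. Sum = $18,609.
Difference $18,610 − $18,609 = +$1 applied to largest billable hours (Okafor): Okafor becomes $7,395.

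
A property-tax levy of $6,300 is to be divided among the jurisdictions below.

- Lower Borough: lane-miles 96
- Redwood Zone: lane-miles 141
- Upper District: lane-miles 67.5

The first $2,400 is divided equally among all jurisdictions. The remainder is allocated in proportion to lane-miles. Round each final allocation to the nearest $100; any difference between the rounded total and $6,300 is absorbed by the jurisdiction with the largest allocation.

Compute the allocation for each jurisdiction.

$2,400 shared equally gives $800 per jurisdiction.
Remainder $3,900 by lane-miles (total 304.5): Lower Borough 1,229.56 → $1,200; Redwood Zone 1,805.91 → $1,800; Upper District 864.53 → $900.
Totals: Lower Borough $800 + $1,200 = $2,000; Redwood Zone $800 + $1,800 = $2,600; Upper District $800 + $900 = $1,700.

Lower Borough: $2,000 · Redwood Zone: $2,600 · Upper District: $1,700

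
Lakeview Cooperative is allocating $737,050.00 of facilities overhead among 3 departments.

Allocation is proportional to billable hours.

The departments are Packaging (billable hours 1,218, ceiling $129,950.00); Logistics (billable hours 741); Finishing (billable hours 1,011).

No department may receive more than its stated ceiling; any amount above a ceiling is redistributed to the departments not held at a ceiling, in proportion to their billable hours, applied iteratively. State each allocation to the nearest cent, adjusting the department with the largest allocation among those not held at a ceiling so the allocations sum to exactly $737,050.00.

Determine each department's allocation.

Combined billable hours = 2,970.
Pro-rata shares before constraints: Packaging 302,264.9495; Logistics 183,890.2525; Finishing 250,894.7980.
Capped: Packaging ($129,950.00); residual $607,100.00 reallocated over remaining billable hours 1,752.
Remaining shares: Logistics 256,770.0342 → $256,770.03; Finishing 350,329.9658 → $350,329.97.

Packaging: $129,950.00 | Logistics: $256,770.03 | Finishing: $350,329.97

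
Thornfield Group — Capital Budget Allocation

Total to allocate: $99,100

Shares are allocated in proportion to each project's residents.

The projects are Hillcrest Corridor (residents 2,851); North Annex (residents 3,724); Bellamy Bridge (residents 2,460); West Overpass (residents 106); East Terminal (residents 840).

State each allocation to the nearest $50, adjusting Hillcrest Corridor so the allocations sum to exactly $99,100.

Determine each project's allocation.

Sum of residents: 9,981.
Unrounded shares: Hillcrest Corridor 2,851/9,981 × $99,100 = 28,307.19; North Annex 3,724/9,981 × $99,100 = 36,975.09; Bellamy Bridge 2,460/9,981 × $99,100 = 24,425.01; West Overpass 106/9,981 × $99,100 = 1,052.46; East Terminal 840/9,981 × $99,100 = 8,340.25.
At nearest $50: Hillcrest Corridor $28,300; North Annex $37,000; Bellamy Bridge $24,450; West Overpass $1,050; East Terminal $8,350. Sum = $99,150.
Difference $99,100 − $99,150 = −$50 applied to Hillcrest Corridor: Hillcrest Corridor becomes $28,250.

Hillcrest Corridor: $28,250 | North Annex: $37,000 | Bellamy Bridge: $24,450 | West Overpass: $1,050 | East Terminal: $8,350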